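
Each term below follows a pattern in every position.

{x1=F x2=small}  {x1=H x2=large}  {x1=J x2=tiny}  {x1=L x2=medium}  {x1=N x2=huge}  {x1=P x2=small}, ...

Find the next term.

{x1=R x2=large}

X1: letters move forward 2 places in the alphabet, so F, H, J, L, N, P → R.
X2 — repeats small → large → tiny → medium → huge: small, large, tiny, medium, huge, small → large.
Combining the parts gives {x1=R x2=large}.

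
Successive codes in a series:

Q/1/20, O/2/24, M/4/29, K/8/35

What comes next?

Letter: Q, O, M, K → I (letters move back 2 places in the alphabet).
Second component: 1, 2, 4, 8 → 16 (×2 each step).
Third component goes 20, 24, 29, 35 → 42 (differences are 4, 5, 6, … (increasing by 1 each time)).
Combining the parts gives I/16/42.

I/16/42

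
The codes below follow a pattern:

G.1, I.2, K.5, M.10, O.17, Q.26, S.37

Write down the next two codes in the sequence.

Letter: letters move forward 2 places in the alphabet; G, I, K, M, O, Q, S → U → W.
Second component goes 1, 2, 5, 10, 17, 26, 37 → 50 → 65 (differences are 1, 3, 5, … (increasing by 2 each time)).
So the next two codes are U.50 and W.65.

U.50, W.65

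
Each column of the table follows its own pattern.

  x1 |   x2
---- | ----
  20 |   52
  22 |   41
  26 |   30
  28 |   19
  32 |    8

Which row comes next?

34  -3

Column x1 — alternating steps +2, +4, +2, +4, …: 20, 22, 26, 28, 32 → 34.
For the column x2, −11 each step: 52, 41, 30, 19, 8 → -3.
Combining the parts gives 34  -3.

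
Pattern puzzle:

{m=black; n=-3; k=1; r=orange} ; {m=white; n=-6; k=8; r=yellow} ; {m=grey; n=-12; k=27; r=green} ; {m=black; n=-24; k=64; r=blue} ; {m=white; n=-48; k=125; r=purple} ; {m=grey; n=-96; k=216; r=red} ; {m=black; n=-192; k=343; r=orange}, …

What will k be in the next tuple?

K: perfect cubes: 1³, 2³, 3³, …; 1, 8, 27, 64, 125, 216, 343 → 512.

512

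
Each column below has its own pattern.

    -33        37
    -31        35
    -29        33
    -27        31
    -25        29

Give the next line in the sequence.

-23  27

First component goes -33, -31, -29, -27, -25 → -23 (+2 each step).
Second component — together with the first component always sums to 4: 37, 35, 33, 31, 29 → 27.
Combining the parts gives -23  27.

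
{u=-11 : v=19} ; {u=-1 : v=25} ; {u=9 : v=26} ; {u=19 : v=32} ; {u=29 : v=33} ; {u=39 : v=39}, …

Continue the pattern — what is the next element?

{u=49 : v=40}

U: +10 each step; -11, -1, 9, 19, 29, 39 → 49.
V: 19, 25, 26, 32, 33, 39 → 40 (alternating steps +6, +1, +6, +1, …).
So the next element is {u=49 : v=40}.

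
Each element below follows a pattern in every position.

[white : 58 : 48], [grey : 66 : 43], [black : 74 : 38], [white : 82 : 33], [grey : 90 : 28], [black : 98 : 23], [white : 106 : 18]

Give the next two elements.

[grey : 114 : 13], [black : 122 : 8]

For the shade, repeats white → grey → black: white, grey, black, white, grey, black, white → grey → black.
Second value: 58, 66, 74, 82, 90, 98, 106 → 114 → 122 (+8 each step).
Third value — −5 each step: 48, 43, 38, 33, 28, 23, 18 → 13 → 8.
So the next two elements are [grey : 114 : 13] and [black : 122 : 8].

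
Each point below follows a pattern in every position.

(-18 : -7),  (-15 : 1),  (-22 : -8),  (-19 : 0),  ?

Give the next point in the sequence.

First entry goes -18, -15, -22, -19 → -26 (alternating steps +3, −7, +3, −7, …).
Second entry goes -7, 1, -8, 0 → -9 (alternating steps +8, −9, +8, −9, …).
Putting it together: (-26 : -9).

(-26 : -9)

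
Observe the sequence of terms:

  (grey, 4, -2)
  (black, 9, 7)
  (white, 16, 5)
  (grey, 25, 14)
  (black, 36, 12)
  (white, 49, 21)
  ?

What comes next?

(grey, 64, 19)

Shade goes grey, black, white, grey, black, white → grey (repeats grey → black → white).
For the second coordinate, perfect squares: 2², 3², 4², …: 4, 9, 16, 25, 36, 49 → 64.
Third coordinate: alternating steps +9, −2, +9, −2, …; -2, 7, 5, 14, 12, 21 → 19.
Combining the parts gives (grey, 64, 19).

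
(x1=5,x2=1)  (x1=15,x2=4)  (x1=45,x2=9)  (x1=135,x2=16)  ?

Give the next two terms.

X1: ×3 each step, so 5, 15, 45, 135 → 405 → 1215.
X2 goes 1, 4, 9, 16 → 25 → 36 (perfect squares: 1², 2², 3², …).
So the next two terms are (x1=405,x2=25) and (x1=1215,x2=36).

(x1=405,x2=25), (x1=1215,x2=36)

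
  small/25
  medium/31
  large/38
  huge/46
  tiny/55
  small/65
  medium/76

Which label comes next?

Size: small, medium, large, huge, tiny, small, medium → large (repeats small → medium → large → huge → tiny).
Second component — differences are 6, 7, 8, … (increasing by 1 each time): 25, 31, 38, 46, 55, 65, 76 → 88.
Putting it together: large/88.

large/88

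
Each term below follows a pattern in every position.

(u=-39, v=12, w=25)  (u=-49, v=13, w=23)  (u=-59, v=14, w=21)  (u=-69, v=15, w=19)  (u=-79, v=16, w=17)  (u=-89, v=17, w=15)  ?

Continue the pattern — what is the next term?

(u=-99, v=18, w=13)

U: −10 each step; -39, -49, -59, -69, -79, -89 → -99.
For the v, +1 each step: 12, 13, 14, 15, 16, 17 → 18.
W: −2 each step; 25, 23, 21, 19, 17, 15 → 13.
Combining the parts gives (u=-99, v=18, w=13).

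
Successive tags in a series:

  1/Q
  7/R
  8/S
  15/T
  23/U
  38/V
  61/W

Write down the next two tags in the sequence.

99/X then 160/Y

First component — each term is the sum of the two before it: 1, 7, 8, 15, 23, 38, 61 → 99 → 160.
Letter: letters move forward 1 place in the alphabet, so Q, R, S, T, U, V, W → X → Y.
Putting the parts together: 99/X and then 160/Y.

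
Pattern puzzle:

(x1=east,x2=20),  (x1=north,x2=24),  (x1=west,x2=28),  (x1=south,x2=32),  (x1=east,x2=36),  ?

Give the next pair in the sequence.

X1: repeats east → north → west → south, so east, north, west, south, east → north.
X2: +4 each step, so 20, 24, 28, 32, 36 → 40.
Combining the parts gives (x1=north,x2=40).

(x1=north,x2=40)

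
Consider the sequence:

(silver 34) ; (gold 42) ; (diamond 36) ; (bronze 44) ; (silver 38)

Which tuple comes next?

Rank: repeats silver → gold → diamond → bronze, so silver, gold, diamond, bronze, silver → gold.
For the second coordinate, alternating steps +8, −6, +8, −6, …: 34, 42, 36, 44, 38 → 46.
Combining the parts gives (gold 46).

(gold 46)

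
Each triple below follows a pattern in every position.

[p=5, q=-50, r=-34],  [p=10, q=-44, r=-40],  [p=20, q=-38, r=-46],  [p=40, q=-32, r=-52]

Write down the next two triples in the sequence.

[p=80, q=-26, r=-58], [p=160, q=-20, r=-64]

For the p, ×2 each step: 5, 10, 20, 40 → 80 → 160.
Q: +6 each step, so -50, -44, -38, -32 → -26 → -20.
R: −6 each step, so -34, -40, -46, -52 → -58 → -64.
So the next two triples are [p=80, q=-26, r=-58] and [p=160, q=-20, r=-64].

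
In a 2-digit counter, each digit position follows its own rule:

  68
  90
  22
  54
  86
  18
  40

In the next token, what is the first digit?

For the first digit, +3 each step, mod 10: 6, 9, 2, 5, 8, 1, 4 → 7.

7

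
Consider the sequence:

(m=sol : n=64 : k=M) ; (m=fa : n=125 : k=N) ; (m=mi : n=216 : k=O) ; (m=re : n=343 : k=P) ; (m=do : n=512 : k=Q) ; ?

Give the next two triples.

(m=ti : n=729 : k=R), (m=la : n=1000 : k=S)

M: runs backward through the solfège scale do→ti; sol, fa, mi, re, do → ti → la.
N — perfect cubes: 4³, 5³, 6³, …: 64, 125, 216, 343, 512 → 729 → 1000.
K — letters move forward 1 place in the alphabet: M, N, O, P, Q → R → S.
So the next two triples are (m=ti : n=729 : k=R) and (m=la : n=1000 : k=S).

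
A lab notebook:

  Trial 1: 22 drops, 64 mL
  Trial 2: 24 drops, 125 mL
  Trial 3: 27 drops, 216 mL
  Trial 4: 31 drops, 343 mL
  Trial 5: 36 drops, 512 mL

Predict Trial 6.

For the drops, differences are 2, 3, 4, … (increasing by 1 each time): 22, 24, 27, 31, 36 → 42.
For the mL, perfect cubes: 4³, 5³, 6³, …: 64, 125, 216, 343, 512 → 729.
Combining the parts gives 42 drops, 729 mL.

42 drops, 729 mL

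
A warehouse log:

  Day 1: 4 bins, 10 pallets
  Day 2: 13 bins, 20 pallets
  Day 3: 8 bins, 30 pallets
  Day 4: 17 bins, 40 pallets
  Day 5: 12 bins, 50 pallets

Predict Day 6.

Bins: alternating steps +9, −5, +9, −5, …, so 4, 13, 8, 17, 12 → 21.
Pallets: 10, 20, 30, 40, 50 → 60 (+10 each step).
Combining the parts gives 21 bins, 60 pallets.

21 bins, 60 pallets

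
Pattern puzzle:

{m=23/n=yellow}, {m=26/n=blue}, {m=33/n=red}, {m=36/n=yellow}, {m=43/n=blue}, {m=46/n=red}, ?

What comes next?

{m=53/n=yellow}

M goes 23, 26, 33, 36, 43, 46 → 53 (alternating steps +3, +7, +3, +7, …).
For the n, repeats yellow → blue → red: yellow, blue, red, yellow, blue, red → yellow.
Putting it together: {m=53/n=yellow}.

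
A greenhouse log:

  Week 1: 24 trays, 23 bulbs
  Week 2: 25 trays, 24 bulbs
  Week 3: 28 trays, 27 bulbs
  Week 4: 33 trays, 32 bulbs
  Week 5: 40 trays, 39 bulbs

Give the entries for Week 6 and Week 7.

Trays — differences are 1, 3, 5, … (increasing by 2 each time): 24, 25, 28, 33, 40 → 49 → 60.
Bulbs — always 1 less than the trays: 23, 24, 27, 32, 39 → 48 → 59.
So the next two lines are 49 trays, 48 bulbs and 60 trays, 59 bulbs.

49 trays, 48 bulbs; 60 trays, 59 bulbs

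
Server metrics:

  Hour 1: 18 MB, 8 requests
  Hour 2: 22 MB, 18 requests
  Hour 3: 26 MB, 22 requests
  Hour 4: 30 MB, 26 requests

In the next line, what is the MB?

34

MB: +4 each step; 18, 22, 26, 30 → 34.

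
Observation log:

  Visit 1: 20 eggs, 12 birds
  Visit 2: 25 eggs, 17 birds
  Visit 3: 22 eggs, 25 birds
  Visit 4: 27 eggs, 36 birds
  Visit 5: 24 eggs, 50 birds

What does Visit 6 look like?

Eggs: 20, 25, 22, 27, 24 → 29 (alternating steps +5, −3, +5, −3, …).
Birds: differences are 5, 8, 11, … (increasing by 3 each time), so 12, 17, 25, 36, 50 → 67.
Putting it together: 29 eggs, 67 birds.

29 eggs, 67 birds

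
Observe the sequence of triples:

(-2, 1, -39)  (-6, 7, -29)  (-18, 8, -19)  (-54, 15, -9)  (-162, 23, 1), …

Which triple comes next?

First slot: ×3 each step; -2, -6, -18, -54, -162 → -486.
Second slot — each term is the sum of the two before it: 1, 7, 8, 15, 23 → 38.
Third slot: +10 each step; -39, -29, -19, -9, 1 → 11.
Combining the parts gives (-486, 38, 11).

(-486, 38, 11)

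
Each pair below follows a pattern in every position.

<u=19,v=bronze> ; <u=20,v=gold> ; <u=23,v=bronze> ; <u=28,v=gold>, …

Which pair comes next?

U — differences are 1, 3, 5, … (increasing by 2 each time): 19, 20, 23, 28 → 35.
V — alternates bronze ↔ gold: bronze, gold, bronze, gold → bronze.
Combining the parts gives <u=35,v=bronze>.

<u=35,v=bronze>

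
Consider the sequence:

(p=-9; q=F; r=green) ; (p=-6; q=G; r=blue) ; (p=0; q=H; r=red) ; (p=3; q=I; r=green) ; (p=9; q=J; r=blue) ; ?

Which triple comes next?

(p=12; q=K; r=red)

P: -9, -6, 0, 3, 9 → 12 (alternating steps +3, +6, +3, +6, …).
For the q, letters move forward 1 place in the alphabet: F, G, H, I, J → K.
R: repeats green → blue → red; green, blue, red, green, blue → red.
So the next triple is (p=12; q=K; r=red).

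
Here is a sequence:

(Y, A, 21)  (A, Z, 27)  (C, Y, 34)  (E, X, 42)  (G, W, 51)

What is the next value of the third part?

61

Third part — differences are 6, 7, 8, … (increasing by 1 each time): 21, 27, 34, 42, 51 → 61.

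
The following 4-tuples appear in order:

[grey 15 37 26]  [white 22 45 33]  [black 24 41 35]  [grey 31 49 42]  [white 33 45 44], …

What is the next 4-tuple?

[black 40 53 51]

For the shade, repeats grey → white → black: grey, white, black, grey, white → black.
Second entry — alternating steps +7, +2, +7, +2, …: 15, 22, 24, 31, 33 → 40.
For the third entry, alternating steps +8, −4, +8, −4, …: 37, 45, 41, 49, 45 → 53.
For the fourth entry, always 11 more than the second entry: 26, 33, 35, 42, 44 → 51.
Combining the parts gives [black 40 53 51].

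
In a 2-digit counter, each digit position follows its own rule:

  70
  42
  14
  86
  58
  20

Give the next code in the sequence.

First digit goes 7, 4, 1, 8, 5, 2 → 9 (−3 each step, mod 10).
Second digit: +2 each step, mod 10; 0, 2, 4, 6, 8, 0 → 2.
Combining the parts gives 92.

92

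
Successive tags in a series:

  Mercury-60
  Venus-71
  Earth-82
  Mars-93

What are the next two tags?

Jupiter-104, Saturn-115

For the planet, runs through the planets Mercury→Neptune: Mercury, Venus, Earth, Mars → Jupiter → Saturn.
Second component — +11 each step: 60, 71, 82, 93 → 104 → 115.
So the next two tags are Jupiter-104 and Saturn-115.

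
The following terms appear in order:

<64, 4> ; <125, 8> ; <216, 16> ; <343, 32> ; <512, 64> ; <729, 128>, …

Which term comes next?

First slot: perfect cubes: 4³, 5³, 6³, …, so 64, 125, 216, 343, 512, 729 → 1000.
Second slot: 4, 8, 16, 32, 64, 128 → 256 (×2 each step).
Combining the parts gives <1000, 256>.

<1000, 256>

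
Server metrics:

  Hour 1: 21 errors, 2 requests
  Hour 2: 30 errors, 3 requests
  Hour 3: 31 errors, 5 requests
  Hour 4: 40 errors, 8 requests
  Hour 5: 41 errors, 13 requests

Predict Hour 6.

50 errors, 21 requests

Errors: 21, 30, 31, 40, 41 → 50 (alternating steps +9, +1, +9, +1, …).
For the requests, each term is the sum of the two before it: 2, 3, 5, 8, 13 → 21.
Combining the parts gives 50 errors, 21 requests.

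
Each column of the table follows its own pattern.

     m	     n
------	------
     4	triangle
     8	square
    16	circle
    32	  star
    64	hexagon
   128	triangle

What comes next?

Column m: 4, 8, 16, 32, 64, 128 → 256 (×2 each step).
Column n: repeats triangle → square → circle → star → hexagon, so triangle, square, circle, star, hexagon, triangle → square.
Putting it together: 256  square.

256  square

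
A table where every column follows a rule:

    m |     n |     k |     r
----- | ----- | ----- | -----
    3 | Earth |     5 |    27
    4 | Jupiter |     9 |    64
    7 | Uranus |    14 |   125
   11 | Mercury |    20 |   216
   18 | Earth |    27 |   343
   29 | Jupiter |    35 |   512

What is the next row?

Column m: each term is the sum of the two before it, so 3, 4, 7, 11, 18, 29 → 47.
Column n: Earth, Jupiter, Uranus, Mercury, Earth, Jupiter → Uranus (repeats Earth → Jupiter → Uranus → Mercury).
Column k: 5, 9, 14, 20, 27, 35 → 44 (differences are 4, 5, 6, … (increasing by 1 each time)).
For the column r, perfect cubes: 3³, 4³, 5³, …: 27, 64, 125, 216, 343, 512 → 729.
Combining the parts gives 47  Uranus  44  729.

47  Uranus  44  729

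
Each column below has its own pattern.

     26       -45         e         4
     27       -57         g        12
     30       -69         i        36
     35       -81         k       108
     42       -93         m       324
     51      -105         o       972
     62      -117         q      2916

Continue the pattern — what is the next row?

First component goes 26, 27, 30, 35, 42, 51, 62 → 75 (differences are 1, 3, 5, … (increasing by 2 each time)).
Second component: −12 each step; -45, -57, -69, -81, -93, -105, -117 → -129.
Letter: e, g, i, k, m, o, q → s (letters move forward 2 places in the alphabet).
For the fourth component, ×3 each step: 4, 12, 36, 108, 324, 972, 2916 → 8748.
Putting it together: 75  -129  s  8748.

75  -129  s  8748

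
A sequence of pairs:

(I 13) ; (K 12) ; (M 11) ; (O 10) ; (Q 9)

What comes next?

Letter: letters move forward 2 places in the alphabet; I, K, M, O, Q → S.
For the second coordinate, −1 each step: 13, 12, 11, 10, 9 → 8.
Putting it together: (S 8).

(S 8)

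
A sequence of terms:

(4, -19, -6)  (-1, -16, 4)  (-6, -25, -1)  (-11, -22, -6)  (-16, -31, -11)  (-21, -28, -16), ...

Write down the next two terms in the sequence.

For the first coordinate, −5 each step: 4, -1, -6, -11, -16, -21 → -26 → -31.
Second coordinate — alternating steps +3, −9, +3, −9, …: -19, -16, -25, -22, -31, -28 → -37 → -34.
Third coordinate — always the previous value of the first coordinate: -6, 4, -1, -6, -11, -16 → -21 → -26.
Putting the parts together: (-26, -37, -21) and then (-31, -34, -26).

(-26, -37, -21), (-31, -34, -26)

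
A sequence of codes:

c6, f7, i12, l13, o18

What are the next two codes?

r19 then u24

For the letter, letters move forward 3 places in the alphabet: c, f, i, l, o → r → u.
Second component: 6, 7, 12, 13, 18 → 19 → 24 (alternating steps +1, +5, +1, +5, …).
Putting the parts together: r19 and then u24.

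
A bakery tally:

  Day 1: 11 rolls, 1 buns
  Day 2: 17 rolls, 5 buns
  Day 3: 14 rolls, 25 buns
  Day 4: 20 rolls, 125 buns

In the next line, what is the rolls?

17

Rolls: alternating steps +6, −3, +6, −3, …; 11, 17, 14, 20 → 17.
Buns: ×5 each step, so 1, 5, 25, 125 → 625.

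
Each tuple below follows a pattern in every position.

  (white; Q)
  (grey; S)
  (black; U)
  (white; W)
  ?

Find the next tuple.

(grey; Y)

Shade goes white, grey, black, white → grey (repeats white → grey → black).
For the letter, letters move forward 2 places in the alphabet: Q, S, U, W → Y.
Putting it together: (grey; Y).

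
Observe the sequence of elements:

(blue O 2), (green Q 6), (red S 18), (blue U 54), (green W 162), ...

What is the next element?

Colour — repeats blue → green → red: blue, green, red, blue, green → red.
Letter goes O, Q, S, U, W → Y (letters move forward 2 places in the alphabet).
Third component goes 2, 6, 18, 54, 162 → 486 (×3 each step).
Putting it together: (red Y 486).

(red Y 486)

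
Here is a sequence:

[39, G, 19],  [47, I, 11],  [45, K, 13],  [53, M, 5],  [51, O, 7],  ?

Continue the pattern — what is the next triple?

[59, Q, -1]

First coordinate: 39, 47, 45, 53, 51 → 59 (alternating steps +8, −2, +8, −2, …).
For the letter, letters move forward 2 places in the alphabet: G, I, K, M, O → Q.
Third coordinate: together with the first coordinate always sums to 58, so 19, 11, 13, 5, 7 → -1.
Combining the parts gives [59, Q, -1].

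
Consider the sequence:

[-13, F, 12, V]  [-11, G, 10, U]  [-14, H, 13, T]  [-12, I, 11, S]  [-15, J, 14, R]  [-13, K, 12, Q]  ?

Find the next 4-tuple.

[-16, L, 15, P]

First entry: -13, -11, -14, -12, -15, -13 → -16 (alternating steps +2, −3, +2, −3, …).
For the first letter, letters move forward 1 place in the alphabet: F, G, H, I, J, K → L.
Third entry: together with the first entry always sums to -1, so 12, 10, 13, 11, 14, 12 → 15.
Second letter: letters move back 1 place in the alphabet; V, U, T, S, R, Q → P.
Combining the parts gives [-16, L, 15, P].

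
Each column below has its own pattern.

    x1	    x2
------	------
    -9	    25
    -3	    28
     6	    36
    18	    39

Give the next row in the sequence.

33  47

Column x1 goes -9, -3, 6, 18 → 33 (differences are 6, 9, 12, … (increasing by 3 each time)).
Column x2: 25, 28, 36, 39 → 47 (alternating steps +3, +8, +3, +8, …).
So the next row is 33  47.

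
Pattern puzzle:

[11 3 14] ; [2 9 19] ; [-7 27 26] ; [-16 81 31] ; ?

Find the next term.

First slot — −9 each step: 11, 2, -7, -16 → -25.
Second slot: 3, 9, 27, 81 → 243 (×3 each step).
Third slot — alternating steps +5, +7, +5, +7, …: 14, 19, 26, 31 → 38.
Putting it together: [-25 243 38].

[-25 243 38]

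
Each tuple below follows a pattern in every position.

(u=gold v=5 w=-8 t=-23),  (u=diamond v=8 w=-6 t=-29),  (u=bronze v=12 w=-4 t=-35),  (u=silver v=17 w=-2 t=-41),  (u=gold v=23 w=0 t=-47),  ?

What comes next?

U goes gold, diamond, bronze, silver, gold → diamond (repeats gold → diamond → bronze → silver).
V: 5, 8, 12, 17, 23 → 30 (differences are 3, 4, 5, … (increasing by 1 each time)).
For the w, +2 each step: -8, -6, -4, -2, 0 → 2.
T goes -23, -29, -35, -41, -47 → -53 (−6 each step).
Putting it together: (u=diamond v=30 w=2 t=-53).

(u=diamond v=30 w=2 t=-53)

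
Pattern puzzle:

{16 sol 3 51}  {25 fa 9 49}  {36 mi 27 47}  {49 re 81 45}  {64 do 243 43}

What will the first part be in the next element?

First part: 16, 25, 36, 49, 64 → 81 (perfect squares: 4², 5², 6², …).

81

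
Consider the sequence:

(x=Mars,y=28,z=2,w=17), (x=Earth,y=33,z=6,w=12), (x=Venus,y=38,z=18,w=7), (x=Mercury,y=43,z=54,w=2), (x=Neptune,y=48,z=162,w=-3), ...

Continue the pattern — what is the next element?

(x=Uranus,y=53,z=486,w=-8)

X: Mars, Earth, Venus, Mercury, Neptune → Uranus (runs backward through the planets Mercury→Neptune).
Y goes 28, 33, 38, 43, 48 → 53 (+5 each step).
Z: 2, 6, 18, 54, 162 → 486 (×3 each step).
For the w, together with the y always sums to 45: 17, 12, 7, 2, -3 → -8.
So the next element is (x=Uranus,y=53,z=486,w=-8).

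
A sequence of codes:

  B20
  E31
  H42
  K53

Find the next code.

Letter: letters move forward 3 places in the alphabet, so B, E, H, K → N.
Second component: 20, 31, 42, 53 → 64 (+11 each step).
So the next code is N64.

N64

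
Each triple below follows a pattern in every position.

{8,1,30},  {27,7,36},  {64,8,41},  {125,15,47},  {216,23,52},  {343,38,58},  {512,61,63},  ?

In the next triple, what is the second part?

99

Second part: each term is the sum of the two before it; 1, 7, 8, 15, 23, 38, 61 → 99.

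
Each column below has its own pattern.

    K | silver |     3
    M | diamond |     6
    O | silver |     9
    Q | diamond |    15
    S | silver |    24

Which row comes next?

U  diamond  39

Letter — letters move forward 2 places in the alphabet: K, M, O, Q, S → U.
Rank: alternates silver ↔ diamond; silver, diamond, silver, diamond, silver → diamond.
For the third component, each term is the sum of the two before it: 3, 6, 9, 15, 24 → 39.
Combining the parts gives U  diamond  39.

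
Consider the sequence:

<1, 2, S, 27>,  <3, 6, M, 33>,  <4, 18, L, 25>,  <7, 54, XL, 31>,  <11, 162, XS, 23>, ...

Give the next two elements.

<18, 486, S, 29>, <29, 1458, M, 21>

For the first entry, each term is the sum of the two before it: 1, 3, 4, 7, 11 → 18 → 29.
Second entry — ×3 each step: 2, 6, 18, 54, 162 → 486 → 1458.
For the size, runs through clothing sizes XS→XL: S, M, L, XL, XS → S → M.
For the fourth entry, alternating steps +6, −8, +6, −8, …: 27, 33, 25, 31, 23 → 29 → 21.
So the next two elements are <18, 486, S, 29> and <29, 1458, M, 21>.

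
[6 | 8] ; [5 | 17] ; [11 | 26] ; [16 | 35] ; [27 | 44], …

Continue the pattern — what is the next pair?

[43 | 53]

First component: each term is the sum of the two before it, so 6, 5, 11, 16, 27 → 43.
Second component: +9 each step; 8, 17, 26, 35, 44 → 53.
Combining the parts gives [43 | 53].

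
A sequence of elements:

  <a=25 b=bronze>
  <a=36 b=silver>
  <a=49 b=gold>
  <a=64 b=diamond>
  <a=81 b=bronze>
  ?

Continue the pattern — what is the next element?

<a=100 b=silver>

A goes 25, 36, 49, 64, 81 → 100 (perfect squares: 5², 6², 7², …).
B goes bronze, silver, gold, diamond, bronze → silver (repeats bronze → silver → gold → diamond).
Putting it together: <a=100 b=silver>.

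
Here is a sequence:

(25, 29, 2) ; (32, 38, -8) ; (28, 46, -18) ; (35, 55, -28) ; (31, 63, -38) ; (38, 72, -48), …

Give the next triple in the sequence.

(34, 80, -58)

First entry goes 25, 32, 28, 35, 31, 38 → 34 (alternating steps +7, −4, +7, −4, …).
Second entry — alternating steps +9, +8, +9, +8, …: 29, 38, 46, 55, 63, 72 → 80.
Third entry: −10 each step, so 2, -8, -18, -28, -38, -48 → -58.
Putting it together: (34, 80, -58).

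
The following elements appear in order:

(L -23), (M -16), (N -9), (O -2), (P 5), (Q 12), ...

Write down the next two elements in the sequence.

(R 19), (S 26)

Letter: L, M, N, O, P, Q → R → S (letters move forward 1 place in the alphabet).
Second value: -23, -16, -9, -2, 5, 12 → 19 → 26 (+7 each step).
Putting the parts together: (R 19) and then (S 26).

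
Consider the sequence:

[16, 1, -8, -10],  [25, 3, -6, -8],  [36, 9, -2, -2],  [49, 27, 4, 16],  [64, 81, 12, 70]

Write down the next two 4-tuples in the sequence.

[81, 243, 22, 232], [100, 729, 34, 718]

First entry — perfect squares: 4², 5², 6², …: 16, 25, 36, 49, 64 → 81 → 100.
Second entry — ×3 each step: 1, 3, 9, 27, 81 → 243 → 729.
For the third entry, differences are 2, 4, 6, … (increasing by 2 each time): -8, -6, -2, 4, 12 → 22 → 34.
Fourth entry: always 11 less than the second entry; -10, -8, -2, 16, 70 → 232 → 718.
Putting the parts together: [81, 243, 22, 232] and then [100, 729, 34, 718].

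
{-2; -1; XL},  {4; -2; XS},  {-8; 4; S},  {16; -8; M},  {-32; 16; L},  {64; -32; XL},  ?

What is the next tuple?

First value: ×(-2) each step; -2, 4, -8, 16, -32, 64 → -128.
Second value goes -1, -2, 4, -8, 16, -32 → 64 (always the previous value of the first value).
Size: repeats XL → XS → S → M → L; XL, XS, S, M, L, XL → XS.
So the next tuple is {-128; 64; XS}.

{-128; 64; XS}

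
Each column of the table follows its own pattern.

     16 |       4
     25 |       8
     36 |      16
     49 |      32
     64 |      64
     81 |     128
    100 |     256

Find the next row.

First component: perfect squares: 4², 5², 6², …; 16, 25, 36, 49, 64, 81, 100 → 121.
Second component: ×2 each step; 4, 8, 16, 32, 64, 128, 256 → 512.
Putting it together: 121  512.

121  512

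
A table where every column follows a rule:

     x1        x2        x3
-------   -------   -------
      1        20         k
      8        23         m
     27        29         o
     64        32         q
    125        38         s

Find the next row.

216  41  u

For the column x1, perfect cubes: 1³, 2³, 3³, …: 1, 8, 27, 64, 125 → 216.
For the column x2, alternating steps +3, +6, +3, +6, …: 20, 23, 29, 32, 38 → 41.
Column x3: letters move forward 2 places in the alphabet, so k, m, o, q, s → u.
So the next row is 216  41  u.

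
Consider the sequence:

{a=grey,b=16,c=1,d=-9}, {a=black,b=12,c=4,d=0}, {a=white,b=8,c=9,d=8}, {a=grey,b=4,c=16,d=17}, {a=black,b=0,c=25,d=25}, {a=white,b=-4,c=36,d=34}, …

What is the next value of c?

C — perfect squares: 1², 2², 3², …: 1, 4, 9, 16, 25, 36 → 49.

49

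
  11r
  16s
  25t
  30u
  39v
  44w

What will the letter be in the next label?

Letter: letters move forward 1 place in the alphabet, so r, s, t, u, v, w → x.

x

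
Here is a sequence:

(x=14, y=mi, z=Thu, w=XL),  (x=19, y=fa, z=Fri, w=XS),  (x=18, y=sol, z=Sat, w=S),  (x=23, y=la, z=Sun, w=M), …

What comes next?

(x=22, y=ti, z=Mon, w=L)

For the x, alternating steps +5, −1, +5, −1, …: 14, 19, 18, 23 → 22.
Y: mi, fa, sol, la → ti (runs through the solfège scale do→ti).
For the z, runs through the weekdays Mon→Sun: Thu, Fri, Sat, Sun → Mon.
For the w, runs through clothing sizes XS→XL: XL, XS, S, M → L.
Putting it together: (x=22, y=ti, z=Mon, w=L).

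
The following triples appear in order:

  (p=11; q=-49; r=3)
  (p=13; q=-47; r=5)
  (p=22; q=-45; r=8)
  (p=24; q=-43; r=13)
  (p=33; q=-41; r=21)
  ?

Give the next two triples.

(p=35; q=-39; r=34), (p=44; q=-37; r=55)

P: alternating steps +2, +9, +2, +9, …, so 11, 13, 22, 24, 33 → 35 → 44.
Q: -49, -47, -45, -43, -41 → -39 → -37 (+2 each step).
R: each term is the sum of the two before it, so 3, 5, 8, 13, 21 → 34 → 55.
So the next two triples are (p=35; q=-39; r=34) and (p=44; q=-37; r=55).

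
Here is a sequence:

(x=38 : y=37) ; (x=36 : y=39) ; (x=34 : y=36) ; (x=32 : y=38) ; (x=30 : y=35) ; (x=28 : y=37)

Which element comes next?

X: 38, 36, 34, 32, 30, 28 → 26 (−2 each step).
Y: alternating steps +2, −3, +2, −3, …; 37, 39, 36, 38, 35, 37 → 34.
Combining the parts gives (x=26 : y=34).

(x=26 : y=34)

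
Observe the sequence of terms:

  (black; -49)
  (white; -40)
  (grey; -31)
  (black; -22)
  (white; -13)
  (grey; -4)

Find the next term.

Shade goes black, white, grey, black, white, grey → black (repeats black → white → grey).
For the second slot, +9 each step: -49, -40, -31, -22, -13, -4 → 5.
Putting it together: (black; 5).

(black; 5)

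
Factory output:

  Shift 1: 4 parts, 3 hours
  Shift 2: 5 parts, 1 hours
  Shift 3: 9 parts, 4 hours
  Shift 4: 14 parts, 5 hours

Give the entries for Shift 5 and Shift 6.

Parts — each term is the sum of the two before it: 4, 5, 9, 14 → 23 → 37.
Hours — each term is the sum of the two before it: 3, 1, 4, 5 → 9 → 14.
So the next two lines are 23 parts, 9 hours and 37 parts, 14 hours.

23 parts, 9 hours; 37 parts, 14 hours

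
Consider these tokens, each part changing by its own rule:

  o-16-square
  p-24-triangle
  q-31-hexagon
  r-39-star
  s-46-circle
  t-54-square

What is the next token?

u-61-triangle

Letter — letters move forward 1 place in the alphabet: o, p, q, r, s, t → u.
Second component: alternating steps +8, +7, +8, +7, …, so 16, 24, 31, 39, 46, 54 → 61.
For the shape, repeats square → triangle → hexagon → star → circle: square, triangle, hexagon, star, circle, square → triangle.
Combining the parts gives u-61-triangle.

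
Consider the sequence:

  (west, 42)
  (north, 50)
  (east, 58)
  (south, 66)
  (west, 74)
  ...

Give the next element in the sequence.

(north, 82)

Direction — repeats west → north → east → south: west, north, east, south, west → north.
Second component: +8 each step, so 42, 50, 58, 66, 74 → 82.
Putting it together: (north, 82).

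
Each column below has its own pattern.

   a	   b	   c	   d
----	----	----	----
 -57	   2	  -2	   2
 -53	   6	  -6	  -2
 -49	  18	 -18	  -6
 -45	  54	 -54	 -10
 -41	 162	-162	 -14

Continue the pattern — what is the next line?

Column a — +4 each step: -57, -53, -49, -45, -41 → -37.
For the column b, ×3 each step: 2, 6, 18, 54, 162 → 486.
Column c — ×3 each step: -2, -6, -18, -54, -162 → -486.
Column d: −4 each step, so 2, -2, -6, -10, -14 → -18.
Putting it together: -37  486  -486  -18.

-37  486  -486  -18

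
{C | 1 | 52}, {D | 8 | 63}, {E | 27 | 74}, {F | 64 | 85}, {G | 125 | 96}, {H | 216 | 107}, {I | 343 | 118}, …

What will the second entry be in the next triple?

For the letter, letters move forward 1 place in the alphabet: C, D, E, F, G, H, I → J.
Second entry: perfect cubes: 1³, 2³, 3³, …, so 1, 8, 27, 64, 125, 216, 343 → 512.
Third entry: +11 each step; 52, 63, 74, 85, 96, 107, 118 → 129.

512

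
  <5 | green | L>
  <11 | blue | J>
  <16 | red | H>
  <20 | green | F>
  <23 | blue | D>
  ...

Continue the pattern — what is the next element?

For the first coordinate, differences are 6, 5, 4, … (decreasing by 1 each time): 5, 11, 16, 20, 23 → 25.
Colour: green, blue, red, green, blue → red (repeats green → blue → red).
Letter: L, J, H, F, D → B (letters move back 2 places in the alphabet).
Putting it together: <25 | red | B>.

<25 | red | B>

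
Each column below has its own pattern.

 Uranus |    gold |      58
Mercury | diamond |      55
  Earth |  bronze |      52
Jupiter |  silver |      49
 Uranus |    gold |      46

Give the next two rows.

Mercury  diamond  43; Earth  bronze  40

For the planet, repeats Uranus → Mercury → Earth → Jupiter: Uranus, Mercury, Earth, Jupiter, Uranus → Mercury → Earth.
Rank goes gold, diamond, bronze, silver, gold → diamond → bronze (repeats gold → diamond → bronze → silver).
Third component: 58, 55, 52, 49, 46 → 43 → 40 (−3 each step).
So the next two rows are Mercury  diamond  43 and Earth  bronze  40.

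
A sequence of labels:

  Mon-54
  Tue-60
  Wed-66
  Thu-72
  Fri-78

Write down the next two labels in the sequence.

Day goes Mon, Tue, Wed, Thu, Fri → Sat → Sun (runs through the weekdays Mon→Sun).
Second component goes 54, 60, 66, 72, 78 → 84 → 90 (+6 each step).
Putting the parts together: Sat-84 and then Sun-90.

Sat-84 then Sun-90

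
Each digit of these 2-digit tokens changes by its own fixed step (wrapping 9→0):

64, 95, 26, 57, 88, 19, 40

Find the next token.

First digit: 6, 9, 2, 5, 8, 1, 4 → 7 (+3 each step, mod 10).
Second digit: +1 each step, mod 10, so 4, 5, 6, 7, 8, 9, 0 → 1.
Combining the parts gives 71.

71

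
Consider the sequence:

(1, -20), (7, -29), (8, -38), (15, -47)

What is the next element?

(23, -56)

First slot: 1, 7, 8, 15 → 23 (each term is the sum of the two before it).
For the second slot, −9 each step: -20, -29, -38, -47 → -56.
Combining the parts gives (23, -56).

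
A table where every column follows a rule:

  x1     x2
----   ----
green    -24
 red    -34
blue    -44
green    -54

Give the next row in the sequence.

Column x1 goes green, red, blue, green → red (repeats green → red → blue).
Column x2 — −10 each step: -24, -34, -44, -54 → -64.
So the next row is red  -64.

red  -64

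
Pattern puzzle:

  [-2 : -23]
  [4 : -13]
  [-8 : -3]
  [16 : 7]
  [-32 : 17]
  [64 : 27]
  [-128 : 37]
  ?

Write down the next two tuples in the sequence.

[256 : 47], [-512 : 57]

For the first slot, ×(-2) each step: -2, 4, -8, 16, -32, 64, -128 → 256 → -512.
Second slot: +10 each step; -23, -13, -3, 7, 17, 27, 37 → 47 → 57.
So the next two tuples are [256 : 47] and [-512 : 57].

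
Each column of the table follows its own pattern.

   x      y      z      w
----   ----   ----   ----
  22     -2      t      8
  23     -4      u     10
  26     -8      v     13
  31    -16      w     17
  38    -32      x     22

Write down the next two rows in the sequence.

47  -64  y  28; 58  -128  z  35

For the column x, differences are 1, 3, 5, … (increasing by 2 each time): 22, 23, 26, 31, 38 → 47 → 58.
For the column y, ×2 each step: -2, -4, -8, -16, -32 → -64 → -128.
Column z — letters move forward 1 place in the alphabet: t, u, v, w, x → y → z.
For the column w, differences are 2, 3, 4, … (increasing by 1 each time): 8, 10, 13, 17, 22 → 28 → 35.
Putting the parts together: 47  -64  y  28 and then 58  -128  z  35.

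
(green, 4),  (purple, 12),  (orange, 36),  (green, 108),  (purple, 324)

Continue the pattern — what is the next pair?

(orange, 972)

Colour goes green, purple, orange, green, purple → orange (repeats green → purple → orange).
For the second component, ×3 each step: 4, 12, 36, 108, 324 → 972.
Combining the parts gives (orange, 972).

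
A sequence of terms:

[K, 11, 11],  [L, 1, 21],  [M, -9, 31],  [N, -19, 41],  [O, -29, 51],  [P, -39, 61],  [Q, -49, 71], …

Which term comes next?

Letter: letters move forward 1 place in the alphabet, so K, L, M, N, O, P, Q → R.
Second entry goes 11, 1, -9, -19, -29, -39, -49 → -59 (−10 each step).
For the third entry, together with the second entry always sums to 22: 11, 21, 31, 41, 51, 61, 71 → 81.
So the next term is [R, -59, 81].

[R, -59, 81]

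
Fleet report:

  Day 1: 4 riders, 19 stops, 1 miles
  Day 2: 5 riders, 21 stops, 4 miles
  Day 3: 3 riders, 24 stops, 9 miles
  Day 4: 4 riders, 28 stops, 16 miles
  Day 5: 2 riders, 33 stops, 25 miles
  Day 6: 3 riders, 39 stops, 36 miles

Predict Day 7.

Riders — alternating steps +1, −2, +1, −2, …: 4, 5, 3, 4, 2, 3 → 1.
Stops: 19, 21, 24, 28, 33, 39 → 46 (differences are 2, 3, 4, … (increasing by 1 each time)).
Miles: perfect squares: 1², 2², 3², …; 1, 4, 9, 16, 25, 36 → 49.
Putting it together: 1 riders, 46 stops, 49 miles.

1 riders, 46 stops, 49 miles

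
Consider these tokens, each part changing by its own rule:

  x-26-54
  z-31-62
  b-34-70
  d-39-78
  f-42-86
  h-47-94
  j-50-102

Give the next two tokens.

Letter — letters move forward 2 places in the alphabet, wrapping Z→A: x, z, b, d, f, h, j → l → n.
Second component: 26, 31, 34, 39, 42, 47, 50 → 55 → 58 (alternating steps +5, +3, +5, +3, …).
Third component: +8 each step, so 54, 62, 70, 78, 86, 94, 102 → 110 → 118.
Putting the parts together: l-55-110 and then n-58-118.

l-55-110 then n-58-118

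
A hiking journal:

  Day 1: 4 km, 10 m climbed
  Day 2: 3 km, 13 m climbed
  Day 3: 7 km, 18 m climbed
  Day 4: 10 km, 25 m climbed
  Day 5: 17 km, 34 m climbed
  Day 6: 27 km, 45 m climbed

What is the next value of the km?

For the km, each term is the sum of the two before it: 4, 3, 7, 10, 17, 27 → 44.

44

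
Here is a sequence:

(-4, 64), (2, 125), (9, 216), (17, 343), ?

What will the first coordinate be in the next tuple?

26

For the first coordinate, differences are 6, 7, 8, … (increasing by 1 each time): -4, 2, 9, 17 → 26.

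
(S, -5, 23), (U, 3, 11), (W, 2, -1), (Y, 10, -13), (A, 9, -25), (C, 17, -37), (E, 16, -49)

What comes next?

Letter — letters move forward 2 places in the alphabet, wrapping Z→A: S, U, W, Y, A, C, E → G.
Second part: alternating steps +8, −1, +8, −1, …; -5, 3, 2, 10, 9, 17, 16 → 24.
Third part goes 23, 11, -1, -13, -25, -37, -49 → -61 (−12 each step).
So the next term is (G, 24, -61).

(G, 24, -61)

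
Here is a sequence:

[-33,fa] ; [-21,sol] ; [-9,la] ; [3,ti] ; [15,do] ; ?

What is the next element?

First entry: +12 each step; -33, -21, -9, 3, 15 → 27.
Note: runs through the solfège scale do→ti; fa, sol, la, ti, do → re.
So the next element is [27,re].

[27,re]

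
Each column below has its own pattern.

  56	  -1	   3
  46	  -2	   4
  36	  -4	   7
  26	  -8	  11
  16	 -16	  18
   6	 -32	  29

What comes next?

-4  -64  47

First component: −10 each step, so 56, 46, 36, 26, 16, 6 → -4.
Second component: ×2 each step, so -1, -2, -4, -8, -16, -32 → -64.
Third component: 3, 4, 7, 11, 18, 29 → 47 (each term is the sum of the two before it).
So the next row is -4  -64  47.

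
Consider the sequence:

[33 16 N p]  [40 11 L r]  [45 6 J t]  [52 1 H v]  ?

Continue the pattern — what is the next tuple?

[57 -4 F x]

First value: alternating steps +7, +5, +7, +5, …, so 33, 40, 45, 52 → 57.
For the second value, −5 each step: 16, 11, 6, 1 → -4.
First letter: letters move back 2 places in the alphabet, so N, L, J, H → F.
Second letter: p, r, t, v → x (letters move forward 2 places in the alphabet).
Combining the parts gives [57 -4 F x].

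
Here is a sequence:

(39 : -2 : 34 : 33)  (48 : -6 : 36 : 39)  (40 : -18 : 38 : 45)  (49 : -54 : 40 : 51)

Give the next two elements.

(41 : -162 : 42 : 57), (50 : -486 : 44 : 63)

First slot goes 39, 48, 40, 49 → 41 → 50 (alternating steps +9, −8, +9, −8, …).
Second slot goes -2, -6, -18, -54 → -162 → -486 (×3 each step).
Third slot: 34, 36, 38, 40 → 42 → 44 (+2 each step).
Fourth slot: 33, 39, 45, 51 → 57 → 63 (+6 each step).
So the next two elements are (41 : -162 : 42 : 57) and (50 : -486 : 44 : 63).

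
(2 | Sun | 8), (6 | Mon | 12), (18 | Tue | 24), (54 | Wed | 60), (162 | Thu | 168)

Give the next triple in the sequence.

(486 | Fri | 492)

First part — ×3 each step: 2, 6, 18, 54, 162 → 486.
Day goes Sun, Mon, Tue, Wed, Thu → Fri (runs through the weekdays Mon→Sun).
Third part: always 6 more than the first part, so 8, 12, 24, 60, 168 → 492.
So the next triple is (486 | Fri | 492).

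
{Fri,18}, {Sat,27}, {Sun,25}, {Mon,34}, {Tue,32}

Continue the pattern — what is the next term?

Day — runs through the weekdays Mon→Sun: Fri, Sat, Sun, Mon, Tue → Wed.
Second entry: 18, 27, 25, 34, 32 → 41 (alternating steps +9, −2, +9, −2, …).
So the next term is {Wed,41}.

{Wed,41}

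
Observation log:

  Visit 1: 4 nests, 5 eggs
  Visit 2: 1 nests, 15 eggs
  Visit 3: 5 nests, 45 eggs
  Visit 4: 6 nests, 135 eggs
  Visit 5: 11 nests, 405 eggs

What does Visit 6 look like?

For the nests, each term is the sum of the two before it: 4, 1, 5, 6, 11 → 17.
Eggs goes 5, 15, 45, 135, 405 → 1215 (×3 each step).
Combining the parts gives 17 nests, 1215 eggs.

17 nests, 1215 eggs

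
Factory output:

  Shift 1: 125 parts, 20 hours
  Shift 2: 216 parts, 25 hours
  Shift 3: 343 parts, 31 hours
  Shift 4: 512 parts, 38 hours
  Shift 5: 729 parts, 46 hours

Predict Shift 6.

Parts: perfect cubes: 5³, 6³, 7³, …, so 125, 216, 343, 512, 729 → 1000.
Hours — differences are 5, 6, 7, … (increasing by 1 each time): 20, 25, 31, 38, 46 → 55.
So the next line is 1000 parts, 55 hours.

1000 parts, 55 hours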